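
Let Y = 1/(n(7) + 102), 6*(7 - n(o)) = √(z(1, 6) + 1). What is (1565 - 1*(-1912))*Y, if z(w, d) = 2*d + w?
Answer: 6821874/213851 + 10431*√14/213851 ≈ 32.083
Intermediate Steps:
z(w, d) = w + 2*d
n(o) = 7 - √14/6 (n(o) = 7 - √((1 + 2*6) + 1)/6 = 7 - √((1 + 12) + 1)/6 = 7 - √(13 + 1)/6 = 7 - √14/6)
Y = 1/(109 - √14/6) (Y = 1/((7 - √14/6) + 102) = 1/(109 - √14/6) ≈ 0.0092271)
(1565 - 1*(-1912))*Y = (1565 - 1*(-1912))*(1962/213851 + 3*√14/213851) = (1565 + 1912)*(1962/213851 + 3*√14/213851) = 3477*(1962/213851 + 3*√14/213851) = 6821874/213851 + 10431*√14/213851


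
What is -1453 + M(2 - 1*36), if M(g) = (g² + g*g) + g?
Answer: 825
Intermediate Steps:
M(g) = g + 2*g² (M(g) = (g² + g²) + g = 2*g² + g = g + 2*g²)
-1453 + M(2 - 1*36) = -1453 + (2 - 1*36)*(1 + 2*(2 - 1*36)) = -1453 + (2 - 36)*(1 + 2*(2 - 36)) = -1453 - 34*(1 + 2*(-34)) = -1453 - 34*(1 - 68) = -1453 - 34*(-67) = -1453 + 2278 = 825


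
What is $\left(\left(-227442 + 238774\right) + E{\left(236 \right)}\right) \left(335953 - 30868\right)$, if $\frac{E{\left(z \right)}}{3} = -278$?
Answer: $3202782330$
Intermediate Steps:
$E{\left(z \right)} = -834$ ($E{\left(z \right)} = 3 \left(-278\right) = -834$)
$\left(\left(-227442 + 238774\right) + E{\left(236 \right)}\right) \left(335953 - 30868\right) = \left(\left(-227442 + 238774\right) - 834\right) \left(335953 - 30868\right) = \left(11332 - 834\right) 305085 = 10498 \cdot 305085 = 3202782330$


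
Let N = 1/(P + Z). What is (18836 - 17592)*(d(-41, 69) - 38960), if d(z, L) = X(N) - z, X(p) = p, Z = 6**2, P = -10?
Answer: -629397446/13 ≈ -4.8415e+7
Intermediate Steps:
Z = 36
N = 1/26 (N = 1/(-10 + 36) = 1/26 ≈ 0.038462)
d(z, L) = 1/26 - z
(18836 - 17592)*(d(-41, 69) - 38960) = (18836 - 17592)*((1/26 - 1*(-41)) - 38960) = 1244*((1/26 + 41) - 38960) = 1244*(1067/26 - 38960) = 1244*(-1011893/26) = -629397446/13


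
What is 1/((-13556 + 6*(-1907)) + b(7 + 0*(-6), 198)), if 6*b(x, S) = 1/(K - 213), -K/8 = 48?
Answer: -3582/89542837 ≈ -4.0003e-5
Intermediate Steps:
K = -384 (K = -8*48 = -384)
b(x, S) = -1/3582 (b(x, S) = 1/(6*(-384 - 213)) = (⅙)/(-597) = (⅙)*(-1/597) = -1/3582)
1/((-13556 + 6*(-1907)) + b(7 + 0*(-6), 198)) = 1/((-13556 + 6*(-1907)) - 1/3582) = 1/((-13556 - 11442) - 1/3582) = 1/(-24998 - 1/3582) = 1/(-89542837/3582) = -3582/89542837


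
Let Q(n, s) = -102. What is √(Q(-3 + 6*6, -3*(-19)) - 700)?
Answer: I*√802 ≈ 28.32*I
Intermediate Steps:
√(Q(-3 + 6*6, -3*(-19)) - 700) = √(-102 - 700) = √(-802) = I*√802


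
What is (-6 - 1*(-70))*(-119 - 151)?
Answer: -17280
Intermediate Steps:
(-6 - 1*(-70))*(-119 - 151) = (-6 + 70)*(-270) = 64*(-270) = -17280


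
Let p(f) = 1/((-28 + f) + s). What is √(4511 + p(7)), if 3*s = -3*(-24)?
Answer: √40602/3 ≈ 67.167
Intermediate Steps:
s = 24 (s = (-3*(-24))/3 = (⅓)*72 = 24)
p(f) = 1/(-4 + f) (p(f) = 1/((-28 + f) + 24) = 1/(-4 + f))
√(4511 + p(7)) = √(4511 + 1/(-4 + 7)) = √(4511 + 1/3) = √(4511 + ⅓) = √(13534/3) = √40602/3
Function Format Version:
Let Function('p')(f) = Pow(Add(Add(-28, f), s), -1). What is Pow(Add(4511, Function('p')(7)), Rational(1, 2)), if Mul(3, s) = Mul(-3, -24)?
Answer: Mul(Rational(1, 3), Pow(40602, Rational(1, 2))) ≈ 67.167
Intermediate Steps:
s = 24 (s = Mul(Rational(1, 3), Mul(-3, -24)) = Mul(Rational(1, 3), 72) = 24)
Function('p')(f) = Pow(Add(-4, f), -1) (Function('p')(f) = Pow(Add(Add(-28, f), 24), -1) = Pow(Add(-4, f), -1))
Pow(Add(4511, Function('p')(7)), Rational(1, 2)) = Pow(Add(4511, Pow(Add(-4, 7), -1)), Rational(1, 2)) = Pow(Add(4511, Pow(3, -1)), Rational(1, 2)) = Pow(Add(4511, Rational(1, 3)), Rational(1, 2)) = Pow(Rational(13534, 3), Rational(1, 2)) = Mul(Rational(1, 3), Pow(40602, Rational(1, 2)))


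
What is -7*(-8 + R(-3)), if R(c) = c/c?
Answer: 49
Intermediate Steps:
R(c) = 1
-7*(-8 + R(-3)) = -7*(-8 + 1) = -7*(-7) = 49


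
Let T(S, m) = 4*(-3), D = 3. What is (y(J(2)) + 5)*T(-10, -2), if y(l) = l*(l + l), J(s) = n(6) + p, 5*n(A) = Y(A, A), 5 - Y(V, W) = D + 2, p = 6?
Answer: -924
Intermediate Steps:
Y(V, W) = 0 (Y(V, W) = 5 - (3 + 2) = 5 - 1*5 = 5 - 5 = 0)
n(A) = 0 (n(A) = (⅕)*0 = 0)
J(s) = 6 (J(s) = 0 + 6 = 6)
T(S, m) = -12
y(l) = 2*l² (y(l) = l*(2*l) = 2*l²)
(y(J(2)) + 5)*T(-10, -2) = (2*6² + 5)*(-12) = (2*36 + 5)*(-12) = (72 + 5)*(-12) = 77*(-12) = -924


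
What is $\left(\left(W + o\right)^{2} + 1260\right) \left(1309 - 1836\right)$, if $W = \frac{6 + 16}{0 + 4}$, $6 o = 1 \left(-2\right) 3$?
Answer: $- \frac{2698767}{4} \approx -6.7469 \cdot 10^{5}$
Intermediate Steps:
$o = -1$ ($o = \frac{1 \left(-2\right) 3}{6} = \frac{\left(-2\right) 3}{6} = \frac{1}{6} \left(-6\right) = -1$)
$W = \frac{11}{2}$ ($W = \frac{22}{4} = 22 \cdot \frac{1}{4} = \frac{11}{2} \approx 5.5$)
$\left(\left(W + o\right)^{2} + 1260\right) \left(1309 - 1836\right) = \left(\left(\frac{11}{2} - 1\right)^{2} + 1260\right) \left(1309 - 1836\right) = \left(\left(\frac{9}{2}\right)^{2} + 1260\right) \left(-527\right) = \left(\frac{81}{4} + 1260\right) \left(-527\right) = \frac{5121}{4} \left(-527\right) = - \frac{2698767}{4}$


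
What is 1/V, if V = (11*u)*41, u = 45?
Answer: 1/20295 ≈ 4.9273e-5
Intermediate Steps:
V = 20295 (V = (11*45)*41 = 495*41 = 20295)
1/V = 1/20295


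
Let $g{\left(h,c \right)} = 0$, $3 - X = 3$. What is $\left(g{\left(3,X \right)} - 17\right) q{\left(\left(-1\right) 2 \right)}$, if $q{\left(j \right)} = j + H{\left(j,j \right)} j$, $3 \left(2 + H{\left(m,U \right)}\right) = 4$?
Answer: $\frac{34}{3} \approx 11.333$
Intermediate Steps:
$H{\left(m,U \right)} = - \frac{2}{3}$ ($H{\left(m,U \right)} = -2 + \frac{1}{3} \cdot 4 = -2 + \frac{4}{3} = - \frac{2}{3}$)
$q{\left(j \right)} = \frac{j}{3}$ ($q{\left(j \right)} = j - \frac{2 j}{3} = \frac{j}{3}$)
$X = 0$ ($X = 3 - 3 = 0$)
$\left(g{\left(3,X \right)} - 17\right) q{\left(\left(-1\right) 2 \right)} = \left(0 - 17\right) \frac{\left(-1\right) 2}{3} = - 17 \cdot \frac{1}{3} \left(-2\right) = \left(-17\right) \left(- \frac{2}{3}\right) = \frac{34}{3}$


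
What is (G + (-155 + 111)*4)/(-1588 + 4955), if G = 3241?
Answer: 3065/3367 ≈ 0.91031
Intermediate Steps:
(G + (-155 + 111)*4)/(-1588 + 4955) = (3241 + (-155 + 111)*4)/(-1588 + 4955) = (3241 - 44*4)/3367 = (3241 - 176)*(1/3367) = 3065*(1/3367) = 3065/3367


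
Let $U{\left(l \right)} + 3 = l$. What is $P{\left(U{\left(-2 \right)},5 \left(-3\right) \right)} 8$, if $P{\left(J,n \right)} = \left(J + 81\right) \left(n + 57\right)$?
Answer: $25536$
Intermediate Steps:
$U{\left(l \right)} = -3 + l$
$P{\left(J,n \right)} = \left(57 + n\right) \left(81 + J\right)$ ($P{\left(J,n \right)} = \left(81 + J\right) \left(57 + n\right) = \left(57 + n\right) \left(81 + J\right)$)
$P{\left(U{\left(-2 \right)},5 \left(-3\right) \right)} 8 = \left(4617 + 57 \left(-3 - 2\right) + 81 \cdot 5 \left(-3\right) + \left(-3 - 2\right) 5 \left(-3\right)\right) 8 = \left(4617 + 57 \left(-5\right) + 81 \left(-15\right) - -75\right) 8 = \left(4617 - 285 - 1215 + 75\right) 8 = 3192 \cdot 8 = 25536$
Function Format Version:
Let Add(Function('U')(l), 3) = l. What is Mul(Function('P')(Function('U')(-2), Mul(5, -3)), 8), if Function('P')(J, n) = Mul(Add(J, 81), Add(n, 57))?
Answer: 25536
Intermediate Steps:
Function('U')(l) = Add(-3, l)
Function('P')(J, n) = Mul(Add(57, n), Add(81, J)) (Function('P')(J, n) = Mul(Add(81, J), Add(57, n)) = Mul(Add(57, n), Add(81, J)))
Mul(Function('P')(Function('U')(-2), Mul(5, -3)), 8) = Mul(Add(4617, Mul(57, Add(-3, -2)), Mul(81, Mul(5, -3)), Mul(Add(-3, -2), Mul(5, -3))), 8) = Mul(Add(4617, Mul(57, -5), Mul(81, -15), Mul(-5, -15)), 8) = Mul(Add(4617, -285, -1215, 75), 8) = Mul(3192, 8) = 25536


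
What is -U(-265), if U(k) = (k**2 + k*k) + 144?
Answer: -140594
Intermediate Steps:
U(k) = 144 + 2*k**2 (U(k) = (k**2 + k**2) + 144 = 2*k**2 + 144 = 144 + 2*k**2)
-U(-265) = -(144 + 2*(-265)**2) = -(144 + 2*70225) = -(144 + 140450) = -1*140594 = -140594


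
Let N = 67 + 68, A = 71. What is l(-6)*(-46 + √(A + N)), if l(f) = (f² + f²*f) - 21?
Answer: 9246 - 201*√206 ≈ 6361.1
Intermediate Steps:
N = 135
l(f) = -21 + f² + f³ (l(f) = (f² + f³) - 21 = -21 + f² + f³)
l(-6)*(-46 + √(A + N)) = (-21 + (-6)² + (-6)³)*(-46 + √(71 + 135)) = (-21 + 36 - 216)*(-46 + √206) = -201*(-46 + √206) = 9246 - 201*√206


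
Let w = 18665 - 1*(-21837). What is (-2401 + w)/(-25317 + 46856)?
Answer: 5443/3077 ≈ 1.7689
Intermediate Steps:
w = 40502 (w = 18665 + 21837 = 40502)
(-2401 + w)/(-25317 + 46856) = (-2401 + 40502)/(-25317 + 46856) = 38101/21539 = 38101*(1/21539) = 5443/3077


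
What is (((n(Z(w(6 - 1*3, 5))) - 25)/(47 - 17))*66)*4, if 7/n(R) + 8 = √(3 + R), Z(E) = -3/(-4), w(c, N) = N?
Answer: -274956/1205 - 616*√15/1205 ≈ -230.16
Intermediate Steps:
Z(E) = ¾ (Z(E) = -3*(-¼) = ¾)
n(R) = 7/(-8 + √(3 + R))
(((n(Z(w(6 - 1*3, 5))) - 25)/(47 - 17))*66)*4 = (((7/(-8 + √(3 + ¾)) - 25)/(47 - 17))*66)*4 = (((7/(-8 + √(15/4)) - 25)/30)*66)*4 = (((7/(-8 + √15/2) - 25)*(1/30))*66)*4 = (((-25 + 7/(-8 + √15/2))*(1/30))*66)*4 = ((-⅚ + 7/(30*(-8 + √15/2)))*66)*4 = (-55 + 77/(5*(-8 + √15/2)))*4 = -220 + 308/(5*(-8 + √15/2))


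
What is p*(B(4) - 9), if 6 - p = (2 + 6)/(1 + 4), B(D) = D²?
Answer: 154/5 ≈ 30.800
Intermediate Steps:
p = 22/5 (p = 6 - (2 + 6)/(1 + 4) = 6 - 8/5 = 22/5 ≈ 4.4000)
p*(B(4) - 9) = 22*(4² - 9)/5 = 22*(16 - 9)/5 = (22/5)*7 = 154/5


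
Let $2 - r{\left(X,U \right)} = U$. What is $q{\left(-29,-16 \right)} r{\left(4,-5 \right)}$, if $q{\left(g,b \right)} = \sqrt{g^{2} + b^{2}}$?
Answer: $7 \sqrt{1097} \approx 231.85$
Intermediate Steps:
$r{\left(X,U \right)} = 2 - U$
$q{\left(g,b \right)} = \sqrt{b^{2} + g^{2}}$
$q{\left(-29,-16 \right)} r{\left(4,-5 \right)} = \sqrt{\left(-16\right)^{2} + \left(-29\right)^{2}} \left(2 - -5\right) = \sqrt{256 + 841} \left(2 + 5\right) = \sqrt{1097} \cdot 7 = 7 \sqrt{1097}$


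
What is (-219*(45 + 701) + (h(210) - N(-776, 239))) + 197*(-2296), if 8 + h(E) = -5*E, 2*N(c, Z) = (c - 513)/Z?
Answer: -294802343/478 ≈ -6.1674e+5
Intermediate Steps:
N(c, Z) = (-513 + c)/(2*Z) (N(c, Z) = ((c - 513)/Z)/2 = ((-513 + c)/Z)/2 = (-513 + c)/(2*Z))
h(E) = -8 - 5*E
(-219*(45 + 701) + (h(210) - N(-776, 239))) + 197*(-2296) = (-219*(45 + 701) + ((-8 - 5*210) - (-513 - 776)/(2*239))) + 197*(-2296) = (-219*746 + ((-8 - 1050) - (-1289)/(2*239))) - 452312 = (-163374 + (-1058 - 1*(-1289/478))) - 452312 = (-163374 + (-1058 + 1289/478)) - 452312 = (-163374 - 504435/478) - 452312 = -78597207/478 - 452312 = -294802343/478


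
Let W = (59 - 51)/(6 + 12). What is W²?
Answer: 16/81 ≈ 0.19753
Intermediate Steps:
W = 4/9 (W = 8/18 = 8*(1/18) = 4/9 ≈ 0.44444)
W² = (4/9)² = 16/81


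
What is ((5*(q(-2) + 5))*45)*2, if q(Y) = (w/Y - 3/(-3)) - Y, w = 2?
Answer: 3150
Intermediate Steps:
q(Y) = 1 - Y + 2/Y (q(Y) = (2/Y - 3/(-3)) - Y = (2/Y - 3*(-1/3)) - Y = (2/Y + 1) - Y = (1 + 2/Y) - Y = 1 - Y + 2/Y)
((5*(q(-2) + 5))*45)*2 = ((5*((1 - 1*(-2) + 2/(-2)) + 5))*45)*2 = ((5*((1 + 2 + 2*(-1/2)) + 5))*45)*2 = ((5*((1 + 2 - 1) + 5))*45)*2 = ((5*(2 + 5))*45)*2 = ((5*7)*45)*2 = (35*45)*2 = 1575*2 = 3150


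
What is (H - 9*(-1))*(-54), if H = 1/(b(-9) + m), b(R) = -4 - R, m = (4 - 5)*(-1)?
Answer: -495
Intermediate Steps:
m = 1 (m = -1*(-1) = 1)
H = 1/6 (H = 1/((-4 - 1*(-9)) + 1) = 1/((-4 + 9) + 1) = 1/(5 + 1) = 1/6 ≈ 0.16667)
(H - 9*(-1))*(-54) = (1/6 - 9*(-1))*(-54) = (1/6 + 9)*(-54) = (55/6)*(-54) = -495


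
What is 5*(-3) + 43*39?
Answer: 1662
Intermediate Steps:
5*(-3) + 43*39 = -15 + 1677 = 1662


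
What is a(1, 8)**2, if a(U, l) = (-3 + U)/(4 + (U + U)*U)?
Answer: 1/9 ≈ 0.11111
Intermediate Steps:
a(U, l) = (-3 + U)/(4 + 2*U**2) (a(U, l) = (-3 + U)/(4 + (2*U)*U) = (-3 + U)/(4 + 2*U**2))
a(1, 8)**2 = ((-3 + 1)/(2*(2 + 1**2)))**2 = ((1/2)*(-2)/(2 + 1))**2 = ((1/2)*(-2)/3)**2 = ((1/2)*(1/3)*(-2))**2 = (-1/3)**2 = 1/9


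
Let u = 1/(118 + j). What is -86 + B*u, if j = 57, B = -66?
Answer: -15116/175 ≈ -86.377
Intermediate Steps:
u = 1/175 (u = 1/(118 + 57) = 1/175 ≈ 0.0057143)
-86 + B*u = -86 - 66*1/175 = -86 - 66/175 = -15116/175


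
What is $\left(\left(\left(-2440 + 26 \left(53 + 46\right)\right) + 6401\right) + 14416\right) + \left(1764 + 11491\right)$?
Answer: $34206$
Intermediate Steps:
$\left(\left(\left(-2440 + 26 \left(53 + 46\right)\right) + 6401\right) + 14416\right) + \left(1764 + 11491\right) = \left(\left(\left(-2440 + 26 \cdot 99\right) + 6401\right) + 14416\right) + 13255 = \left(\left(\left(-2440 + 2574\right) + 6401\right) + 14416\right) + 13255 = \left(\left(134 + 6401\right) + 14416\right) + 13255 = \left(6535 + 14416\right) + 13255 = 20951 + 13255 = 34206$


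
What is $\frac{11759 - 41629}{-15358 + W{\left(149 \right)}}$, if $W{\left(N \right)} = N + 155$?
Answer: $\frac{14935}{7527} \approx 1.9842$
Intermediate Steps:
$W{\left(N \right)} = 155 + N$
$\frac{11759 - 41629}{-15358 + W{\left(149 \right)}} = \frac{11759 - 41629}{-15358 + \left(155 + 149\right)} = - \frac{29870}{-15358 + 304} = - \frac{29870}{-15054} = \left(-29870\right) \left(- \frac{1}{15054}\right) = \frac{14935}{7527}$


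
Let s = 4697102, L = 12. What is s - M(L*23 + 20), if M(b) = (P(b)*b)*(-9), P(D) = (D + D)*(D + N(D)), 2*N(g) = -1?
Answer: 470726606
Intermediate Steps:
N(g) = -1/2 (N(g) = (1/2)*(-1) = -1/2)
P(D) = 2*D*(-1/2 + D) (P(D) = (D + D)*(D - 1/2) = (2*D)*(-1/2 + D) = 2*D*(-1/2 + D))
M(b) = -9*b**2*(-1 + 2*b) (M(b) = ((b*(-1 + 2*b))*b)*(-9) = (b**2*(-1 + 2*b))*(-9) = -9*b**2*(-1 + 2*b))
s - M(L*23 + 20) = 4697102 - (12*23 + 20)**2*(9 - 18*(12*23 + 20)) = 4697102 - (276 + 20)**2*(9 - 18*(276 + 20)) = 4697102 - 296**2*(9 - 18*296) = 4697102 - 87616*(9 - 5328) = 4697102 - 87616*(-5319) = 4697102 - 1*(-466029504) = 4697102 + 466029504 = 470726606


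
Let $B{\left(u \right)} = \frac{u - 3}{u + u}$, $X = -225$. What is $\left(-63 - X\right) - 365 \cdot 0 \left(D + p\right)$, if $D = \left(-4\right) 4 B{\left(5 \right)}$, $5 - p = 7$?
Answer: $162$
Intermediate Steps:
$p = -2$ ($p = 5 - 7 = -2$)
$B{\left(u \right)} = \frac{-3 + u}{2 u}$
$D = - \frac{16}{5}$ ($D = \left(-4\right) 4 \frac{-3 + 5}{2 \cdot 5} = - 16 \cdot \frac{1}{2} \cdot \frac{1}{5} \cdot 2 = \left(-16\right) \frac{1}{5} = - \frac{16}{5} \approx -3.2$)
$\left(-63 - X\right) - 365 \cdot 0 \left(D + p\right) = \left(-63 - -225\right) - 365 \cdot 0 \left(- \frac{16}{5} - 2\right) = \left(-63 + 225\right) - 365 \cdot 0 \left(- \frac{26}{5}\right) = 162 - 0 = 162 + 0 = 162$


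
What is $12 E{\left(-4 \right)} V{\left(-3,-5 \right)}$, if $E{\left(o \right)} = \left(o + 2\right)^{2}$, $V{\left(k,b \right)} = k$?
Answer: $-144$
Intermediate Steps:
$E{\left(o \right)} = \left(2 + o\right)^{2}$
$12 E{\left(-4 \right)} V{\left(-3,-5 \right)} = 12 \left(2 - 4\right)^{2} \left(-3\right) = 12 \left(-2\right)^{2} \left(-3\right) = 12 \cdot 4 \left(-3\right) = 48 \left(-3\right) = -144$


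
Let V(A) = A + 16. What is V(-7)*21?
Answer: 189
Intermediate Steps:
V(A) = 16 + A
V(-7)*21 = (16 - 7)*21 = 9*21 = 189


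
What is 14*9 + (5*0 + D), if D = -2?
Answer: 124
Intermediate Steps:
14*9 + (5*0 + D) = 14*9 + (5*0 - 2) = 126 + (0 - 2) = 126 - 2 = 124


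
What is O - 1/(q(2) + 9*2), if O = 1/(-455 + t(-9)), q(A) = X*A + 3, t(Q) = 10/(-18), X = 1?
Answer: -4307/94300 ≈ -0.045673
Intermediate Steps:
t(Q) = -5/9 (t(Q) = 10*(-1/18) = -5/9)
q(A) = 3 + A (q(A) = 1*A + 3 = A + 3 = 3 + A)
O = -9/4100 (O = 1/(-455 - 5/9) = 1/(-4100/9) = -9/4100 ≈ -0.0021951)
O - 1/(q(2) + 9*2) = -9/4100 - 1/((3 + 2) + 9*2) = -9/4100 - 1/(5 + 18) = -9/4100 - 1/23 = -4307/94300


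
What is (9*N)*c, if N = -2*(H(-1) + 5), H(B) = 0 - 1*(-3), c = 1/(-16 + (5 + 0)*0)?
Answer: 9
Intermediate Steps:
c = -1/16 (c = 1/(-16 + 5*0) = 1/(-16 + 0) = 1/(-16) = -1/16 ≈ -0.062500)
H(B) = 3 (H(B) = 0 + 3 = 3)
N = -16 (N = -2*(3 + 5) = -2*8 = -16)
(9*N)*c = (9*(-16))*(-1/16) = -144*(-1/16) = 9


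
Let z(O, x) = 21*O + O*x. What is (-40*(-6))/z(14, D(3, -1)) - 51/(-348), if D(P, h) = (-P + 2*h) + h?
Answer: 1047/812 ≈ 1.2894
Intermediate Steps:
D(P, h) = -P + 3*h
(-40*(-6))/z(14, D(3, -1)) - 51/(-348) = (-40*(-6))/((14*(21 + (-1*3 + 3*(-1))))) - 51/(-348) = 240/((14*(21 + (-3 - 3)))) - 51*(-1/348) = 240/((14*(21 - 6))) + 17/116 = 240/((14*15)) + 17/116 = 240/210 + 17/116 = 240*(1/210) + 17/116 = 8/7 + 17/116 = 1047/812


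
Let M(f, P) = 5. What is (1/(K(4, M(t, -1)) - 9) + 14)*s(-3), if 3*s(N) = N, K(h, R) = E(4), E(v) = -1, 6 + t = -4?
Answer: -139/10 ≈ -13.900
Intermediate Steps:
t = -10 (t = -6 - 4 = -10)
K(h, R) = -1
s(N) = N/3
(1/(K(4, M(t, -1)) - 9) + 14)*s(-3) = (1/(-1 - 9) + 14)*((⅓)*(-3)) = (1/(-10) + 14)*(-1) = (-⅒ + 14)*(-1) = (139/10)*(-1) = -139/10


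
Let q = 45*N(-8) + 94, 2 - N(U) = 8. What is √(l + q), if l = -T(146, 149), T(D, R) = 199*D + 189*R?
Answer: I*√57391 ≈ 239.56*I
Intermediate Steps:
T(D, R) = 189*R + 199*D
N(U) = -6 (N(U) = 2 - 1*8 = 2 - 8 = -6)
l = -57215 (l = -(189*149 + 199*146) = -(28161 + 29054) = -1*57215 = -57215)
q = -176 (q = 45*(-6) + 94 = -270 + 94 = -176)
√(l + q) = √(-57215 - 176) = √(-57391) = I*√57391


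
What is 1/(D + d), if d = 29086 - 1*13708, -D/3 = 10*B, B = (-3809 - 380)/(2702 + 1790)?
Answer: 2246/34601823 ≈ 6.4910e-5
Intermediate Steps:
B = -4189/4492 ≈ -0.93255
D = 62835/2246 (D = -30*(-4189)/4492 = -3*(-20945/2246) = 62835/2246 ≈ 27.976)
d = 15378 (d = 29086 - 13708 = 15378)
1/(D + d) = 1/(62835/2246 + 15378) = 1/(34601823/2246) = 2246/34601823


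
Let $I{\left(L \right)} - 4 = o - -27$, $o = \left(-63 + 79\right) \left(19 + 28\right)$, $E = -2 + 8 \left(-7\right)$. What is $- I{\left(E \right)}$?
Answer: $-783$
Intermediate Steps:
$E = -58$ ($E = -2 - 56 = -58$)
$o = 752$ ($o = 16 \cdot 47 = 752$)
$I{\left(L \right)} = 783$ ($I{\left(L \right)} = 4 + \left(752 - -27\right) = 4 + \left(752 + 27\right) = 4 + 779 = 783$)
$- I{\left(E \right)} = \left(-1\right) 783 = -783$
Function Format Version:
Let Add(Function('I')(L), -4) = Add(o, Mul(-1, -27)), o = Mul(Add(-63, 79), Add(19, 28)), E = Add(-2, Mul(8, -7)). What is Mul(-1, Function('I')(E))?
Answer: -783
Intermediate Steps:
E = -58 (E = Add(-2, -56) = -58)
o = 752 (o = Mul(16, 47) = 752)
Function('I')(L) = 783 (Function('I')(L) = Add(4, Add(752, Mul(-1, -27))) = Add(4, Add(752, 27)) = Add(4, 779) = 783)
Mul(-1, Function('I')(E)) = Mul(-1, 783) = -783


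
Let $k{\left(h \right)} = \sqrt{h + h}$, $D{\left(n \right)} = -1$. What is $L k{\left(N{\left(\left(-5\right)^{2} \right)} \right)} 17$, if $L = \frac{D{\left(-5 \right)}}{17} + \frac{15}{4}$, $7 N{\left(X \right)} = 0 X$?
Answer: $0$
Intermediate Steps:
$N{\left(X \right)} = 0$ ($N{\left(X \right)} = \frac{0 X}{7} = \frac{1}{7} \cdot 0 = 0$)
$L = \frac{251}{68}$ ($L = - \frac{1}{17} + \frac{15}{4} = \frac{251}{68} \approx 3.6912$)
$k{\left(h \right)} = \sqrt{2} \sqrt{h}$ ($k{\left(h \right)} = \sqrt{2 h} = \sqrt{2} \sqrt{h}$)
$L k{\left(N{\left(\left(-5\right)^{2} \right)} \right)} 17 = \frac{251 \sqrt{2} \sqrt{0}}{68} \cdot 17 = \frac{251 \sqrt{2} \cdot 0}{68} \cdot 17 = \frac{251}{68} \cdot 0 \cdot 17 = 0 \cdot 17 = 0$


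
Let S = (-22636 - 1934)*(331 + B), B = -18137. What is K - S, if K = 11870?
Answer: -437481550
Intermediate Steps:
S = 437493420 (S = (-22636 - 1934)*(331 - 18137) = -24570*(-17806) = 437493420)
K - S = 11870 - 1*437493420 = 11870 - 437493420 = -437481550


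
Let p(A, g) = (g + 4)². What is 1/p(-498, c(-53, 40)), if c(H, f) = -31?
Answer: 1/729 ≈ 0.0013717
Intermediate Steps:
p(A, g) = (4 + g)²
1/p(-498, c(-53, 40)) = 1/((4 - 31)²) = 1/((-27)²) = 1/729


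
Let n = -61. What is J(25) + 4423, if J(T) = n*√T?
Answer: 4118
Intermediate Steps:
J(T) = -61*√T
J(25) + 4423 = -61*√25 + 4423 = -61*5 + 4423 = -305 + 4423 = 4118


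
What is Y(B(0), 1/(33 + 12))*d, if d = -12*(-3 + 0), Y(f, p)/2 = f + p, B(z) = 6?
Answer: 2168/5 ≈ 433.60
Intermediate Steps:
Y(f, p) = 2*f + 2*p (Y(f, p) = 2*(f + p) = 2*f + 2*p)
d = 36 (d = -12*(-3) = 36)
Y(B(0), 1/(33 + 12))*d = (2*6 + 2/(33 + 12))*36 = (12 + 2/45)*36 = (542/45)*36 = 2168/5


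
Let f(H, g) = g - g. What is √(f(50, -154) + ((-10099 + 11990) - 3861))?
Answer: I*√1970 ≈ 44.385*I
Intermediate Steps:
f(H, g) = 0
√(f(50, -154) + ((-10099 + 11990) - 3861)) = √(0 + ((-10099 + 11990) - 3861)) = √(0 + (1891 - 3861)) = √(0 - 1970) = √(-1970) = I*√1970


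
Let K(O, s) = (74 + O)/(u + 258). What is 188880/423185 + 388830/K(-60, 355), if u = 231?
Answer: 1149478530861/84637 ≈ 1.3581e+7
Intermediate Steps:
K(O, s) = 74/489 + O/489 (K(O, s) = (74 + O)/(231 + 258) = (74 + O)/489 = (74 + O)*(1/489) = 74/489 + O/489)
188880/423185 + 388830/K(-60, 355) = 188880/423185 + 388830/(74/489 + (1/489)*(-60)) = 188880*(1/423185) + 388830/(74/489 - 20/163) = 37776/84637 + 388830/(14/489) = 37776/84637 + 388830*(489/14) = 37776/84637 + 95068935/7 = 1149478530861/84637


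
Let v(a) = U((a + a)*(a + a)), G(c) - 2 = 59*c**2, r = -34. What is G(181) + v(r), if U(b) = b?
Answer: 1937525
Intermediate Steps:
G(c) = 2 + 59*c**2
v(a) = 4*a**2 (v(a) = (a + a)*(a + a) = (2*a)*(2*a) = 4*a**2)
G(181) + v(r) = (2 + 59*181**2) + 4*(-34)**2 = (2 + 59*32761) + 4*1156 = (2 + 1932899) + 4624 = 1932901 + 4624 = 1937525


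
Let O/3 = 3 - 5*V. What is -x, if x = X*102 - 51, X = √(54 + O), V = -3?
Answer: 51 - 612*√3 ≈ -1009.0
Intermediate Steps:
O = 54 (O = 3*(3 - 5*(-3)) = 3*(3 + 15) = 3*18 = 54)
X = 6*√3 (X = √(54 + 54) = √108 = 6*√3 ≈ 10.392)
x = -51 + 612*√3 (x = (6*√3)*102 - 51 = 612*√3 - 51 = -51 + 612*√3 ≈ 1009.0)
-x = -(-51 + 612*√3) = 51 - 612*√3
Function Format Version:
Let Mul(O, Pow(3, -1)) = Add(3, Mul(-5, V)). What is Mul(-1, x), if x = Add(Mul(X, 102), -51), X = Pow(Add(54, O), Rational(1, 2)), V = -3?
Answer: Add(51, Mul(-612, Pow(3, Rational(1, 2)))) ≈ -1009.0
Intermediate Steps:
O = 54 (O = Mul(3, Add(3, Mul(-5, -3))) = Mul(3, Add(3, 15)) = Mul(3, 18) = 54)
X = Mul(6, Pow(3, Rational(1, 2))) (X = Pow(Add(54, 54), Rational(1, 2)) = Pow(108, Rational(1, 2)) = Mul(6, Pow(3, Rational(1, 2))) ≈ 10.392)
x = Add(-51, Mul(612, Pow(3, Rational(1, 2)))) (x = Add(Mul(Mul(6, Pow(3, Rational(1, 2))), 102), -51) = Add(Mul(612, Pow(3, Rational(1, 2))), -51) = Add(-51, Mul(612, Pow(3, Rational(1, 2)))) ≈ 1009.0)
Mul(-1, x) = Mul(-1, Add(-51, Mul(612, Pow(3, Rational(1, 2))))) = Add(51, Mul(-612, Pow(3, Rational(1, 2))))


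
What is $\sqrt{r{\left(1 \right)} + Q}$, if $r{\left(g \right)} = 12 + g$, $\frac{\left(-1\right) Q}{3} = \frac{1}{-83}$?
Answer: $\frac{\sqrt{89806}}{83} \approx 3.6106$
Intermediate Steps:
$Q = \frac{3}{83}$ ($Q = - \frac{3}{-83} = \left(-3\right) \left(- \frac{1}{83}\right) = \frac{3}{83} \approx 0.036145$)
$\sqrt{r{\left(1 \right)} + Q} = \sqrt{\left(12 + 1\right) + \frac{3}{83}} = \sqrt{13 + \frac{3}{83}} = \sqrt{\frac{1082}{83}} = \frac{\sqrt{89806}}{83}$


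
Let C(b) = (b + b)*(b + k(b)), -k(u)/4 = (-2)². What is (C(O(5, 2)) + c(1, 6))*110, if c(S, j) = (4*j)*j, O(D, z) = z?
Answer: 9680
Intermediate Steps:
k(u) = -16 (k(u) = -4*(-2)² = -4*4 = -16)
c(S, j) = 4*j²
C(b) = 2*b*(-16 + b) (C(b) = (b + b)*(b - 16) = (2*b)*(-16 + b) = 2*b*(-16 + b))
(C(O(5, 2)) + c(1, 6))*110 = (2*2*(-16 + 2) + 4*6²)*110 = (2*2*(-14) + 4*36)*110 = (-56 + 144)*110 = 88*110 = 9680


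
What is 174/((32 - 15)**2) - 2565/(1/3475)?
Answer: -2575965201/289 ≈ -8.9134e+6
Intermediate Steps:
174/((32 - 15)**2) - 2565/(1/3475) = 174/(17**2) - 2565/1/3475 = 174/289 - 2565*3475 = 174*(1/289) - 8913375 = 174/289 - 8913375 = -2575965201/289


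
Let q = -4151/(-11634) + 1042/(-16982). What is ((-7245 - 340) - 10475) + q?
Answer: -254859309259/14112042 ≈ -18060.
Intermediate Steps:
q = 4169261/14112042 (q = -4151*(-1/11634) + 1042*(-1/16982) = 593/1662 - 521/8491 = 4169261/14112042 ≈ 0.29544)
((-7245 - 340) - 10475) + q = ((-7245 - 340) - 10475) + 4169261/14112042 = (-7585 - 10475) + 4169261/14112042 = -18060 + 4169261/14112042 = -254859309259/14112042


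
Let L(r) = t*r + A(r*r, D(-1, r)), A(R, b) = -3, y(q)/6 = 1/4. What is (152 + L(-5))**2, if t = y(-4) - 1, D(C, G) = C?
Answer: 85849/4 ≈ 21462.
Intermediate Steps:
y(q) = 3/2 (y(q) = 6/4 = 6*(1/4) = 3/2)
t = 1/2 (t = 3/2 - 1 = 1/2 ≈ 0.50000)
L(r) = -3 + r/2 (L(r) = r/2 - 3 = -3 + r/2)
(152 + L(-5))**2 = (152 + (-3 + (1/2)*(-5)))**2 = (152 + (-3 - 5/2))**2 = (152 - 11/2)**2 = (293/2)**2 = 85849/4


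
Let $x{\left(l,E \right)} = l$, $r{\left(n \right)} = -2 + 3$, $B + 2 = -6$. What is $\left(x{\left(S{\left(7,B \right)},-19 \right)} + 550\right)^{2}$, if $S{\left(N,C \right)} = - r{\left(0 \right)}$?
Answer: $301401$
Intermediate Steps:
$B = -8$ ($B = -2 - 6 = -8$)
$r{\left(n \right)} = 1$
$S{\left(N,C \right)} = -1$ ($S{\left(N,C \right)} = \left(-1\right) 1 = -1$)
$\left(x{\left(S{\left(7,B \right)},-19 \right)} + 550\right)^{2} = \left(-1 + 550\right)^{2} = 549^{2} = 301401$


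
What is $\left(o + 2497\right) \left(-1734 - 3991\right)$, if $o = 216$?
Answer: $-15531925$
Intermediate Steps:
$\left(o + 2497\right) \left(-1734 - 3991\right) = \left(216 + 2497\right) \left(-1734 - 3991\right) = 2713 \left(-5725\right) = -15531925$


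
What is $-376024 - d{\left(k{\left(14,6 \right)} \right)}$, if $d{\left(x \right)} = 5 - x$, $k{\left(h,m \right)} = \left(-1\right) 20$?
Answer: $-376049$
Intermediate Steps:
$k{\left(h,m \right)} = -20$
$-376024 - d{\left(k{\left(14,6 \right)} \right)} = -376024 - \left(5 - -20\right) = -376024 - \left(5 + 20\right) = -376024 - 25 = -376049$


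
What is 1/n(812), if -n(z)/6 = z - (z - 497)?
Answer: -1/2982 ≈ -0.00033535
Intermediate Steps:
n(z) = -2982 (n(z) = -6*(z - (z - 497)) = -6*(z - (-497 + z)) = -6*(z + (497 - z)) = -6*497 = -2982)
1/n(812) = 1/(-2982) = -1/2982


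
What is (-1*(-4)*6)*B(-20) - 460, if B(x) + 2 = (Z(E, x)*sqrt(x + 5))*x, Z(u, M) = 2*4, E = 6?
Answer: -508 - 3840*I*sqrt(15) ≈ -508.0 - 14872.0*I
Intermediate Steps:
Z(u, M) = 8
B(x) = -2 + 8*x*sqrt(5 + x) (B(x) = -2 + (8*sqrt(x + 5))*x = -2 + (8*sqrt(5 + x))*x = -2 + 8*x*sqrt(5 + x))
(-1*(-4)*6)*B(-20) - 460 = (-1*(-4)*6)*(-2 + 8*(-20)*sqrt(5 - 20)) - 460 = (4*6)*(-2 + 8*(-20)*sqrt(-15)) - 460 = 24*(-2 + 8*(-20)*(I*sqrt(15))) - 460 = 24*(-2 - 160*I*sqrt(15)) - 460 = (-48 - 3840*I*sqrt(15)) - 460 = -508 - 3840*I*sqrt(15)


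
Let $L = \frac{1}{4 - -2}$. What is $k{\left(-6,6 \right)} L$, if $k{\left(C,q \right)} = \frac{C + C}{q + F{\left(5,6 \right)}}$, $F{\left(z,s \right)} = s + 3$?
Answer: $- \frac{2}{15} \approx -0.13333$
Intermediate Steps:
$F{\left(z,s \right)} = 3 + s$
$k{\left(C,q \right)} = \frac{2 C}{9 + q}$ ($k{\left(C,q \right)} = \frac{C + C}{q + \left(3 + 6\right)} = \frac{2 C}{q + 9} = \frac{2 C}{9 + q}$)
$L = \frac{1}{6}$ ($L = \frac{1}{4 + 2} = \frac{1}{6} \approx 0.16667$)
$k{\left(-6,6 \right)} L = 2 \left(-6\right) \frac{1}{9 + 6} \cdot \frac{1}{6} = 2 \left(-6\right) \frac{1}{15} \cdot \frac{1}{6} = \left(- \frac{4}{5}\right) \frac{1}{6} = - \frac{2}{15}$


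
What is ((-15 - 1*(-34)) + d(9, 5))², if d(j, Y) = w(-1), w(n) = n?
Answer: 324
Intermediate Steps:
d(j, Y) = -1
((-15 - 1*(-34)) + d(9, 5))² = ((-15 - 1*(-34)) - 1)² = ((-15 + 34) - 1)² = (19 - 1)² = 18² = 324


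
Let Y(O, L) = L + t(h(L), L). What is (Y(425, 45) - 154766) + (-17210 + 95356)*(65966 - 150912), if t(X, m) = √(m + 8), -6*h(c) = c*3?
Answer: -6638344837 + √53 ≈ -6.6383e+9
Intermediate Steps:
h(c) = -c/2 (h(c) = -c*3/6 = -c/2)
t(X, m) = √(8 + m)
Y(O, L) = L + √(8 + L)
(Y(425, 45) - 154766) + (-17210 + 95356)*(65966 - 150912) = ((45 + √(8 + 45)) - 154766) + (-17210 + 95356)*(65966 - 150912) = ((45 + √53) - 154766) + 78146*(-84946) = (-154721 + √53) - 6638190116 = -6638344837 + √53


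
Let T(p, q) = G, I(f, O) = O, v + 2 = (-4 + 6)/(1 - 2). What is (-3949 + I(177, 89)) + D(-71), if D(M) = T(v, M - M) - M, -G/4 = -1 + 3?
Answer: -3797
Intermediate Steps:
v = -4 (v = -2 + (-4 + 6)/(1 - 2) = -2 + 2/(-1) = -2 + 2*(-1) = -2 - 2 = -4)
G = -8 (G = -4*(-1 + 3) = -4*2 = -8)
T(p, q) = -8
D(M) = -8 - M
(-3949 + I(177, 89)) + D(-71) = (-3949 + 89) + (-8 - 1*(-71)) = -3860 + (-8 + 71) = -3860 + 63 = -3797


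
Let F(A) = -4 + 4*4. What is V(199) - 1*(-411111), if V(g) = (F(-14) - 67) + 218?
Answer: 411274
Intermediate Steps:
F(A) = 12 (F(A) = -4 + 16 = 12)
V(g) = 163 (V(g) = (12 - 67) + 218 = -55 + 218 = 163)
V(199) - 1*(-411111) = 163 - 1*(-411111) = 163 + 411111 = 411274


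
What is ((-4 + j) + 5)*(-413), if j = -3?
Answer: 826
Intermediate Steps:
((-4 + j) + 5)*(-413) = ((-4 - 3) + 5)*(-413) = (-7 + 5)*(-413) = -2*(-413) = 826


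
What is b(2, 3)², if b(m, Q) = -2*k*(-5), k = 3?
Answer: 900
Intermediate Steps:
b(m, Q) = 30 (b(m, Q) = -2*3*(-5) = -6*(-5) = 30)
b(2, 3)² = 30² = 900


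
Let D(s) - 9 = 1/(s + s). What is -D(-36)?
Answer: -647/72 ≈ -8.9861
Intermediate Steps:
D(s) = 9 + 1/(2*s) (D(s) = 9 + 1/(s + s) = 9 + 1/(2*s))
-D(-36) = -(9 + (½)/(-36)) = -(9 + (½)*(-1/36)) = -(9 - 1/72) = -1*647/72 = -647/72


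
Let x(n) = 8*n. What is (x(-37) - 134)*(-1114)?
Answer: 479020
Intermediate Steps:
(x(-37) - 134)*(-1114) = (8*(-37) - 134)*(-1114) = (-296 - 134)*(-1114) = -430*(-1114) = 479020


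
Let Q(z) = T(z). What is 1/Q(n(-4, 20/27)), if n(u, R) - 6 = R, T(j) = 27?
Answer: 1/27 ≈ 0.037037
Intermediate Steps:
n(u, R) = 6 + R
Q(z) = 27
1/Q(n(-4, 20/27)) = 1/27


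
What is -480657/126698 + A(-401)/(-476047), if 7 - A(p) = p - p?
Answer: -1600113355/421777642 ≈ -3.7937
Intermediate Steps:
A(p) = 7 (A(p) = 7 - (p - p) = 7 - 1*0 = 7 + 0 = 7)
-480657/126698 + A(-401)/(-476047) = -480657/126698 + 7/(-476047) = -480657*1/126698 + 7*(-1/476047) = -480657/126698 - 7/476047 = -1600113355/421777642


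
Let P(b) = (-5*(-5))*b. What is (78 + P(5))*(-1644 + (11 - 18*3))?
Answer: -342461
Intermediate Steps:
P(b) = 25*b
(78 + P(5))*(-1644 + (11 - 18*3)) = (78 + 25*5)*(-1644 + (11 - 18*3)) = (78 + 125)*(-1644 + (11 - 54)) = 203*(-1644 - 43) = 203*(-1687) = -342461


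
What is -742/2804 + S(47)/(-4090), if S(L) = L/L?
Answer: -379698/1433545 ≈ -0.26487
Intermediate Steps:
S(L) = 1
-742/2804 + S(47)/(-4090) = -742/2804 + 1/(-4090) = -742*1/2804 + 1*(-1/4090) = -371/1402 - 1/4090 = -379698/1433545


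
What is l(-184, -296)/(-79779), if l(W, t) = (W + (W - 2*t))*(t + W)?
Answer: 5120/3799 ≈ 1.3477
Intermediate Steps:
l(W, t) = (W + t)*(-2*t + 2*W) (l(W, t) = (-2*t + 2*W)*(W + t) = (W + t)*(-2*t + 2*W))
l(-184, -296)/(-79779) = (-2*(-296)² + 2*(-184)²)/(-79779) = (-2*87616 + 2*33856)*(-1/79779) = (-175232 + 67712)*(-1/79779) = -107520*(-1/79779) = 5120/3799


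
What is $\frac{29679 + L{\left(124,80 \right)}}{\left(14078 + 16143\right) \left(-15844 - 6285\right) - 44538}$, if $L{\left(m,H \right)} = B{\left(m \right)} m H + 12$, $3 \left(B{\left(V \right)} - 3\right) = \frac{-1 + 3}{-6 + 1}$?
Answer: $- \frac{174385}{2006415141} \approx -8.6914 \cdot 10^{-5}$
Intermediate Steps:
$B{\left(V \right)} = \frac{43}{15}$ ($B{\left(V \right)} = 3 + \frac{\left(-1 + 3\right) \frac{1}{-6 + 1}}{3} = 3 + \frac{2 \frac{1}{-5}}{3} = 3 + \frac{2 \left(- \frac{1}{5}\right)}{3} = 3 + \frac{1}{3} \left(- \frac{2}{5}\right) = 3 - \frac{2}{15} = \frac{43}{15}$)
$L{\left(m,H \right)} = 12 + \frac{43 H m}{15}$ ($L{\left(m,H \right)} = \frac{43 m}{15} H + 12 = \frac{43 H m}{15} + 12 = 12 + \frac{43 H m}{15}$)
$\frac{29679 + L{\left(124,80 \right)}}{\left(14078 + 16143\right) \left(-15844 - 6285\right) - 44538} = \frac{29679 + \left(12 + \frac{43}{15} \cdot 80 \cdot 124\right)}{\left(14078 + 16143\right) \left(-15844 - 6285\right) - 44538} = \frac{29679 + \left(12 + \frac{85312}{3}\right)}{30221 \left(-22129\right) - 44538} = \frac{29679 + \frac{85348}{3}}{-668760509 - 44538} = \frac{174385}{3 \left(-668805047\right)} = \frac{174385}{3} \left(- \frac{1}{668805047}\right) = - \frac{174385}{2006415141}$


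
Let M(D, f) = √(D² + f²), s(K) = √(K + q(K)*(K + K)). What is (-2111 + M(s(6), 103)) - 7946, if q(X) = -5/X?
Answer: -10057 + √10605 ≈ -9954.0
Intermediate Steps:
s(K) = √(-10 + K) (s(K) = √(K + (-5/K)*(K + K)) = √(K + (-5/K)*(2*K)) = √(K - 10) = √(-10 + K))
(-2111 + M(s(6), 103)) - 7946 = (-2111 + √((√(-10 + 6))² + 103²)) - 7946 = (-2111 + √((√(-4))² + 10609)) - 7946 = (-2111 + √((2*I)² + 10609)) - 7946 = (-2111 + √(-4 + 10609)) - 7946 = (-2111 + √10605) - 7946 = -10057 + √10605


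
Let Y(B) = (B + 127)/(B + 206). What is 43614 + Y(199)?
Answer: 17663996/405 ≈ 43615.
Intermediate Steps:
Y(B) = (127 + B)/(206 + B)
43614 + Y(199) = 43614 + (127 + 199)/(206 + 199) = 43614 + 326/405 = 17663996/405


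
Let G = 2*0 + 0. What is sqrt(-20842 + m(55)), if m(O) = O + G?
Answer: 13*I*sqrt(123) ≈ 144.18*I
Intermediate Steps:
G = 0 (G = 0 + 0 = 0)
m(O) = O (m(O) = O + 0 = O)
sqrt(-20842 + m(55)) = sqrt(-20842 + 55) = sqrt(-20787) = 13*I*sqrt(123)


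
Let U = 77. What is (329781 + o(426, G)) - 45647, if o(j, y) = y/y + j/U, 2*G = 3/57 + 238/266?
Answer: 21878821/77 ≈ 2.8414e+5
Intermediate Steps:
G = 9/19 (G = (3/57 + 238/266)/2 = (3*(1/57) + 238*(1/266))/2 = (1/19 + 17/19)/2 = (½)*(18/19) = 9/19 ≈ 0.47368)
o(j, y) = 1 + j/77 (o(j, y) = y/y + j/77 = 1 + j*(1/77) = 1 + j/77)
(329781 + o(426, G)) - 45647 = (329781 + (1 + (1/77)*426)) - 45647 = (329781 + (1 + 426/77)) - 45647 = (329781 + 503/77) - 45647 = 25393640/77 - 45647 = 21878821/77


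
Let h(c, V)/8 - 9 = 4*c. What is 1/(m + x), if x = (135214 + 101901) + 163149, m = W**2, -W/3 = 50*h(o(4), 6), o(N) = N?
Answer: 1/900400264 ≈ 1.1106e-9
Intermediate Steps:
h(c, V) = 72 + 32*c (h(c, V) = 72 + 8*(4*c) = 72 + 32*c)
W = -30000 (W = -150*(72 + 32*4) = -150*(72 + 128) = -150*200 = -3*10000 = -30000)
m = 900000000 (m = (-30000)**2 = 900000000)
x = 400264 (x = 237115 + 163149 = 400264)
1/(m + x) = 1/(900000000 + 400264) = 1/900400264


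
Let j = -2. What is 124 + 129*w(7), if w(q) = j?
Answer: -134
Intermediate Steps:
w(q) = -2
124 + 129*w(7) = 124 + 129*(-2) = 124 - 258 = -134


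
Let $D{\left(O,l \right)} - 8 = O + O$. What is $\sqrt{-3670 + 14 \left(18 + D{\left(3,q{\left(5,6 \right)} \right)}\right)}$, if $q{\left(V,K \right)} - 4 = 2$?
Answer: $3 i \sqrt{358} \approx 56.763 i$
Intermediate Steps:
$q{\left(V,K \right)} = 6$ ($q{\left(V,K \right)} = 4 + 2 = 6$)
$D{\left(O,l \right)} = 8 + 2 O$ ($D{\left(O,l \right)} = 8 + \left(O + O\right) = 8 + 2 O$)
$\sqrt{-3670 + 14 \left(18 + D{\left(3,q{\left(5,6 \right)} \right)}\right)} = \sqrt{-3670 + 14 \left(18 + \left(8 + 2 \cdot 3\right)\right)} = \sqrt{-3670 + 14 \left(18 + \left(8 + 6\right)\right)} = \sqrt{-3670 + 14 \left(18 + 14\right)} = \sqrt{-3670 + 14 \cdot 32} = \sqrt{-3670 + 448} = \sqrt{-3222} = 3 i \sqrt{358}$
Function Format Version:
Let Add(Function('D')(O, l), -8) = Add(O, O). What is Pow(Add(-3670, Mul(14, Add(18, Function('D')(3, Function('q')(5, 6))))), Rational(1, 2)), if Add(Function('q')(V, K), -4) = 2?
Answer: Mul(3, I, Pow(358, Rational(1, 2))) ≈ Mul(56.763, I)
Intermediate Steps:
Function('q')(V, K) = 6 (Function('q')(V, K) = Add(4, 2) = 6)
Function('D')(O, l) = Add(8, Mul(2, O)) (Function('D')(O, l) = Add(8, Add(O, O)) = Add(8, Mul(2, O)))
Pow(Add(-3670, Mul(14, Add(18, Function('D')(3, Function('q')(5, 6))))), Rational(1, 2)) = Pow(Add(-3670, Mul(14, Add(18, Add(8, Mul(2, 3))))), Rational(1, 2)) = Pow(Add(-3670, Mul(14, Add(18, Add(8, 6)))), Rational(1, 2)) = Pow(Add(-3670, Mul(14, Add(18, 14))), Rational(1, 2)) = Pow(Add(-3670, Mul(14, 32)), Rational(1, 2)) = Pow(Add(-3670, 448), Rational(1, 2)) = Pow(-3222, Rational(1, 2)) = Mul(3, I, Pow(358, Rational(1, 2)))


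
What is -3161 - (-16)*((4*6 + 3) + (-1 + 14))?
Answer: -2521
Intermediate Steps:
-3161 - (-16)*((4*6 + 3) + (-1 + 14)) = -3161 - (-16)*((24 + 3) + 13) = -3161 - (-16)*(27 + 13) = -3161 - (-16)*40 = -3161 - 1*(-640) = -3161 + 640 = -2521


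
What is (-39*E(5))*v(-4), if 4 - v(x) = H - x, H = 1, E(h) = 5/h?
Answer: 39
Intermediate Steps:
v(x) = 3 + x (v(x) = 4 - (1 - x) = 4 + (-1 + x) = 3 + x)
(-39*E(5))*v(-4) = (-195/5)*(3 - 4) = -195/5*(-1) = -39*1*(-1) = -39*(-1) = 39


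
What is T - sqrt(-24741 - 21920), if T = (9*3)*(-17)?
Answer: -459 - I*sqrt(46661) ≈ -459.0 - 216.01*I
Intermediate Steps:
T = -459 (T = 27*(-17) = -459)
T - sqrt(-24741 - 21920) = -459 - sqrt(-24741 - 21920) = -459 - sqrt(-46661) = -459 - I*sqrt(46661)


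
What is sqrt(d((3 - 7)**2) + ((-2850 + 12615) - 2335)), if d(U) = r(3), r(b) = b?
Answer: sqrt(7433) ≈ 86.215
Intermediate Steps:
d(U) = 3
sqrt(d((3 - 7)**2) + ((-2850 + 12615) - 2335)) = sqrt(3 + ((-2850 + 12615) - 2335)) = sqrt(3 + (9765 - 2335)) = sqrt(3 + 7430) = sqrt(7433)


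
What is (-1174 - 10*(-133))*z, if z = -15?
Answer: -2340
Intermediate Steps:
(-1174 - 10*(-133))*z = (-1174 - 10*(-133))*(-15) = (-1174 - 1*(-1330))*(-15) = (-1174 + 1330)*(-15) = 156*(-15) = -2340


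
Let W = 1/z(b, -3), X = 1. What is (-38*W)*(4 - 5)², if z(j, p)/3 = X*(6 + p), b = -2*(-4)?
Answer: -38/9 ≈ -4.2222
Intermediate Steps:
b = 8
z(j, p) = 18 + 3*p (z(j, p) = 3*(1*(6 + p)) = 3*(6 + p) = 18 + 3*p)
W = ⅑ (W = 1/(18 + 3*(-3)) = 1/(18 - 9) = 1/9 = ⅑ ≈ 0.11111)
(-38*W)*(4 - 5)² = (-38*⅑)*(4 - 5)² = -38/9*(-1)² = -38/9*1 = -38/9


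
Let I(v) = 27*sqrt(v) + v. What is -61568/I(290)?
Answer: 61568/439 - 831168*sqrt(290)/63655 ≈ -82.113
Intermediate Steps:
I(v) = v + 27*sqrt(v)
-61568/I(290) = -61568/(290 + 27*sqrt(290))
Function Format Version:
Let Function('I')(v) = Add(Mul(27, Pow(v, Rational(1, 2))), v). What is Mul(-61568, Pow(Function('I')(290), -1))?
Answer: Add(Rational(61568, 439), Mul(Rational(-831168, 63655), Pow(290, Rational(1, 2)))) ≈ -82.113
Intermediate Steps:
Function('I')(v) = Add(v, Mul(27, Pow(v, Rational(1, 2))))
Mul(-61568, Pow(Function('I')(290), -1)) = Mul(-61568, Pow(Add(290, Mul(27, Pow(290, Rational(1, 2)))), -1))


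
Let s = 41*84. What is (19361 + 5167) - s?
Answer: 21084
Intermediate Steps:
s = 3444
(19361 + 5167) - s = (19361 + 5167) - 1*3444 = 24528 - 3444 = 21084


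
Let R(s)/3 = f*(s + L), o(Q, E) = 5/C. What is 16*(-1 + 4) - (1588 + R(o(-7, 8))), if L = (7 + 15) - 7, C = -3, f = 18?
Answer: -2260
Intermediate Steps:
o(Q, E) = -5/3 (o(Q, E) = 5/(-3) = 5*(-⅓) = -5/3)
L = 15 (L = 22 - 7 = 15)
R(s) = 810 + 54*s (R(s) = 3*(18*(s + 15)) = 3*(18*(15 + s)) = 3*(270 + 18*s) = 810 + 54*s)
16*(-1 + 4) - (1588 + R(o(-7, 8))) = 16*(-1 + 4) - (1588 + (810 + 54*(-5/3))) = 16*3 - (1588 + (810 - 90)) = 48 - (1588 + 720) = 48 - 1*2308 = 48 - 2308 = -2260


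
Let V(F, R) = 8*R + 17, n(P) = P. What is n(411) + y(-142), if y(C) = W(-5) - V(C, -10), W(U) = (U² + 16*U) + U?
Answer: 414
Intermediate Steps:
W(U) = U² + 17*U
V(F, R) = 17 + 8*R
y(C) = 3 (y(C) = -5*(17 - 5) - (17 + 8*(-10)) = -5*12 - (17 - 80) = -60 - 1*(-63) = -60 + 63 = 3)
n(411) + y(-142) = 411 + 3 = 414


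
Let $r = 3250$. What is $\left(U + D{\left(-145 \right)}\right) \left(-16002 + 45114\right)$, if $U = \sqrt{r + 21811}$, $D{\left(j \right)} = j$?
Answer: $-4221240 + 29112 \sqrt{25061} \approx 3.8738 \cdot 10^{5}$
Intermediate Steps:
$U = \sqrt{25061}$ ($U = \sqrt{3250 + 21811} = \sqrt{25061} \approx 158.31$)
$\left(U + D{\left(-145 \right)}\right) \left(-16002 + 45114\right) = \left(\sqrt{25061} - 145\right) \left(-16002 + 45114\right) = \left(-145 + \sqrt{25061}\right) 29112 = -4221240 + 29112 \sqrt{25061}$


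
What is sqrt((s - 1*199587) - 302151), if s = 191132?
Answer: I*sqrt(310606) ≈ 557.32*I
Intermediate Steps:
sqrt((s - 1*199587) - 302151) = sqrt((191132 - 1*199587) - 302151) = sqrt((191132 - 199587) - 302151) = sqrt(-8455 - 302151) = sqrt(-310606) = I*sqrt(310606)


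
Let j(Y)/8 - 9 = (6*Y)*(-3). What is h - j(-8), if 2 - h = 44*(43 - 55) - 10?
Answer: -684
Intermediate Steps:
j(Y) = 72 - 144*Y (j(Y) = 72 + 8*((6*Y)*(-3)) = 72 + 8*(-18*Y) = 72 - 144*Y)
h = 540 (h = 2 - (44*(43 - 55) - 10) = 2 - (44*(-12) - 10) = 2 - (-528 - 10) = 2 - 1*(-538) = 2 + 538 = 540)
h - j(-8) = 540 - (72 - 144*(-8)) = 540 - (72 + 1152) = 540 - 1*1224 = 540 - 1224 = -684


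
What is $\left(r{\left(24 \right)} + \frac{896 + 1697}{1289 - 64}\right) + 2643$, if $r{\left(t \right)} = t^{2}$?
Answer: $\frac{3945868}{1225} \approx 3221.1$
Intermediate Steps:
$\left(r{\left(24 \right)} + \frac{896 + 1697}{1289 - 64}\right) + 2643 = \left(24^{2} + \frac{896 + 1697}{1289 - 64}\right) + 2643 = \left(576 + \frac{2593}{1225}\right) + 2643 = \frac{708193}{1225} + 2643 = \frac{3945868}{1225}$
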